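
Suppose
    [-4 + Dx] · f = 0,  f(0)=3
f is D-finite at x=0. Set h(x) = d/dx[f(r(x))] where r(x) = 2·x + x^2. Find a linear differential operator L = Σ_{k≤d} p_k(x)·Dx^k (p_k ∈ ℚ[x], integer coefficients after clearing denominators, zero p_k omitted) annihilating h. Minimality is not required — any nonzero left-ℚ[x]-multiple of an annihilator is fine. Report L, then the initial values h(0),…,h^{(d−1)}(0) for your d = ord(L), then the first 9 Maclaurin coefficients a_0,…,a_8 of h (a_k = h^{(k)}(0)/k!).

f: a_k = 3, 12, 24, 32, 32, 128/5, 256/15, 1024/105, 512/105, …
Substitute x→r, Dx→(1/r')Dx; clear ⇒ L₀.
h₀' ⇒ L via d/dx closure of L₀.
L = (9 + 16·x + 8·x^2) + (-1 - x)·Dx  (order 1).
h: a_k = 24, 216, 1056, 3680, 10176, 118208/5, 717056/15, 3015424/35, 2956544/21, …
ICs: h(0) = 24.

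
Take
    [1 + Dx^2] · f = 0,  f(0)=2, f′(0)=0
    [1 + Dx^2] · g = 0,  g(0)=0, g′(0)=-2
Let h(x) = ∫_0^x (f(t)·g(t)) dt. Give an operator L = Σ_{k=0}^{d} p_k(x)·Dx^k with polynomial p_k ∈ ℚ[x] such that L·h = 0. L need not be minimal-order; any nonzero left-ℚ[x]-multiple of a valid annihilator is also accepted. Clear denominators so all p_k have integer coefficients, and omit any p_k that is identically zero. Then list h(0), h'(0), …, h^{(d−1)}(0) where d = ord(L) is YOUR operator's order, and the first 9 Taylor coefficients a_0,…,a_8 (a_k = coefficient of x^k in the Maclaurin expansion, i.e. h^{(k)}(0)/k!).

L = 4·Dx^2 + Dx^4  (order 4).
h: a_k = 0, 0, -2, 0, 2/3, 0, -4/45, 0, 2/315, …
ICs: h(0) = 0, h′(0) = 0, h′′(0) = -4, h′′′(0) = 0.

f: a_k = 2, 0, -1, 0, 1/12, 0, -1/360, 0, 1/20160, …
g: a_k = 0, -2, 0, 1/3, 0, -1/60, 0, 1/2520, 0, …
Product ⇒ symmetric product L₀, ord ≤ 4.
∫: right-multiply L₀ by Dx.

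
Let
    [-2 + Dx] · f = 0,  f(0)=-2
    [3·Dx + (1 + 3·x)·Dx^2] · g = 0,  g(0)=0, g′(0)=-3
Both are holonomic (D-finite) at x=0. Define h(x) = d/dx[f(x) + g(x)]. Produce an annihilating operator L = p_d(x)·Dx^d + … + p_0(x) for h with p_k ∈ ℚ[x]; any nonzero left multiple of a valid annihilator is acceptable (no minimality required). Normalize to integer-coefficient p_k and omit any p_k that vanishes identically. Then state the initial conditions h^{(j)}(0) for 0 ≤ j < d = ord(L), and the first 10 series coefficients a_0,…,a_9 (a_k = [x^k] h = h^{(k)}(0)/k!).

f: a_k = -2, -4, -4, -8/3, -4/3, -8/15, -8/45, -16/315, -4/315, -8/2835, …
g: a_k = 0, -3, 9/2, -9, 81/4, -243/5, 243/2, -2187/7, 6561/8, -2187, …
L₀ := lclm(L_f,L_g); ord L₀ ≤ 1+2.
Derive L from L₀ (diff closure).
L = (-48 - 36·x) + (14 - 24·x - 36·x^2)·Dx + (5 + 21·x + 18·x^2)·Dx^2  (order 2).
h: a_k = -7, 1, -35, 227/3, -737/3, 10919/15, -98431/45, 2066683/315, -6200153/315, 167403899/2835, …
ICs: h(0) = -7, h′(0) = 1.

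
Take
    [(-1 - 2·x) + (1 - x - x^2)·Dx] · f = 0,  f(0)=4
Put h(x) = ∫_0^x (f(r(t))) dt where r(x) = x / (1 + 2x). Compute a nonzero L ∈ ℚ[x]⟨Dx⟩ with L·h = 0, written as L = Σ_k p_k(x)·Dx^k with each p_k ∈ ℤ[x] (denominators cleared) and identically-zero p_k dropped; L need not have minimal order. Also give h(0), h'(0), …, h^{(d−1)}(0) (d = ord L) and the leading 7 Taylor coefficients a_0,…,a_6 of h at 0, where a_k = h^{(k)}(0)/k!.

f: a_k = 4, 4, 8, 12, 20, 32, 52, …
h₀=f(r): pull back L_f along r ⇒ L₀.
∫: right-multiply L₀ by Dx.
L = (-1 - 4·x)·Dx + (1 + 5·x + 7·x^2 + 2·x^3)·Dx^2  (order 2).
h: a_k = 0, 4, 2, 0, -1, 12/5, -16/3, …
ICs: h(0) = 0, h′(0) = 4.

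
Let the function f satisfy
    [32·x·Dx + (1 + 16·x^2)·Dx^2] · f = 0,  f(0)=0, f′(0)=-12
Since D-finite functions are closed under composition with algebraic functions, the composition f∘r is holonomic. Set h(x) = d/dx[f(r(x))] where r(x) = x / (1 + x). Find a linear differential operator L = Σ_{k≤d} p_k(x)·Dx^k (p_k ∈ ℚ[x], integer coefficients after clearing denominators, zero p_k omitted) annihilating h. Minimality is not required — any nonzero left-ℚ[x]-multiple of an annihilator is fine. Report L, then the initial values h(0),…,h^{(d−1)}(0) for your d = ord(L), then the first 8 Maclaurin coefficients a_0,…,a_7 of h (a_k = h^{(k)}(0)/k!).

L = (2 + 34·x) + (1 + 2·x + 17·x^2)·Dx  (order 1).
h: a_k = -12, 24, 156, -720, -1212, 14664, -8724, -231840, …
ICs: h(0) = -12.

f: a_k = 0, -12, 0, 64, 0, -3072/5, 0, 49152/7, …
h₀=f(r): pull back L_f along r ⇒ L₀.
h=h₀': d/dx-closure on L₀ ⇒ L.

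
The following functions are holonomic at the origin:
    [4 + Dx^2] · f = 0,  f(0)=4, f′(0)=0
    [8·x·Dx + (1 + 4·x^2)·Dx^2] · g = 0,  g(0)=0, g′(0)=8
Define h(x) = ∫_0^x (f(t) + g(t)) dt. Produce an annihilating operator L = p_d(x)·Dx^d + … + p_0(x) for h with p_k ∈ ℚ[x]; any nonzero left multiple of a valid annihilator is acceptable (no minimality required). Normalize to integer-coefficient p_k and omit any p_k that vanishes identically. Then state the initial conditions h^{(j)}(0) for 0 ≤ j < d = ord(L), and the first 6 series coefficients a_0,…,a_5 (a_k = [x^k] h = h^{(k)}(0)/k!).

f: a_k = 4, 0, -8, 0, 8/3, 0, …
g: a_k = 0, 8, 0, -32/3, 0, 128/5, …
Sum ⇒ L₀ = lclm(L_f,L_g) in ℚ(x)⟨Dx⟩.
h=∫₀ˣh₀: take L = L₀·Dx.
L = (-352·x + 1792·x^3 + 512·x^5)·Dx^2 + (-4 + 112·x^2 + 576·x^4 + 256·x^6)·Dx^3 + (-88·x + 448·x^3 + 128·x^5)·Dx^4 + (-1 + 28·x^2 + 144·x^4 + 64·x^6)·Dx^5  (order 5).
h: a_k = 0, 4, 4, -8/3, -8/3, 8/15, …
ICs: h(0) = 0, h′(0) = 4, h′′(0) = 8, h′′′(0) = -16, h′′′′(0) = -64.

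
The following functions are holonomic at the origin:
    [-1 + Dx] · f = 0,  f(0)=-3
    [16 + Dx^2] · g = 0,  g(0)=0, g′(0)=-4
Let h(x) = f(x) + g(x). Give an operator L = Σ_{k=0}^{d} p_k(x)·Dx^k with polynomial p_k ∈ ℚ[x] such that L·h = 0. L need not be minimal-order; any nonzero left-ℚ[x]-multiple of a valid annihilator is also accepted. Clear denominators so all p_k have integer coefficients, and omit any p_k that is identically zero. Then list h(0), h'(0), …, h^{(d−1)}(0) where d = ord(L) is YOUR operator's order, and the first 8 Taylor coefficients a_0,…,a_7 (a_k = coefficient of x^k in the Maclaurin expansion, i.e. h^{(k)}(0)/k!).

L = -16 + 16·Dx - Dx^2 + Dx^3  (order 3).
h: a_k = -3, -7, -3/2, 61/6, -1/8, -1027/120, -1/240, 16381/5040, …
ICs: h(0) = -3, h′(0) = -7, h′′(0) = -3.

f: a_k = -3, -3, -3/2, -1/2, -1/8, -1/40, -1/240, -1/1680, …
g: a_k = 0, -4, 0, 32/3, 0, -128/15, 0, 1024/315, …
Weyl lclm of L_f,L_g ⇒ L₀ (ord ≤ 3).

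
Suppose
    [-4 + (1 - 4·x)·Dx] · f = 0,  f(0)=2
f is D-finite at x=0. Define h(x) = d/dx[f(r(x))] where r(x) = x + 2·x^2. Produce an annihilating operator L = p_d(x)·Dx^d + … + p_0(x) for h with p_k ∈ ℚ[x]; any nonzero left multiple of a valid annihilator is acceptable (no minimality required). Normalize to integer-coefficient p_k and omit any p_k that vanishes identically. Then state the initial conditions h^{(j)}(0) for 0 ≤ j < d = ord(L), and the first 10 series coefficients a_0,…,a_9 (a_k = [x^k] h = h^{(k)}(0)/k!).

L = (12 + 48·x + 96·x^2) + (-1 + 24·x^2 + 32·x^3)·Dx  (order 1).
h: a_k = 8, 96, 768, 5632, 38400, 251904, 1605632, 10027008, 61636608, 374210560, …
ICs: h(0) = 8.

f: a_k = 2, 8, 32, 128, 512, 2048, 8192, 32768, 131072, 524288, …
h₀=f(r): pull back L_f along r ⇒ L₀.
h₀' ⇒ L via d/dx closure of L₀.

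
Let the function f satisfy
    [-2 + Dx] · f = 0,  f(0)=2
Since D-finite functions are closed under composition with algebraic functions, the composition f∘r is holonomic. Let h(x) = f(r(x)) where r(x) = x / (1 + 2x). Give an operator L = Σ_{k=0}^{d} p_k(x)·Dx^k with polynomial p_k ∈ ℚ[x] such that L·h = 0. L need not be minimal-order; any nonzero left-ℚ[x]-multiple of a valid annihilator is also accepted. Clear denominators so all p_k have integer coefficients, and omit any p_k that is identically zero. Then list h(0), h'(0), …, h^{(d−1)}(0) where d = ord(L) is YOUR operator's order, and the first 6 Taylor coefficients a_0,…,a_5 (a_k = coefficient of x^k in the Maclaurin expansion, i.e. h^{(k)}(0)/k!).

f: a_k = 2, 4, 4, 8/3, 4/3, 8/15, …
f∘r: x↦r, Dx↦Dx/r' in L_f ⇒ L₀.
L = -2 + (1 + 4·x + 4·x^2)·Dx  (order 1).
h: a_k = 2, 4, -4, 8/3, 4/3, -152/15, …
ICs: h(0) = 2.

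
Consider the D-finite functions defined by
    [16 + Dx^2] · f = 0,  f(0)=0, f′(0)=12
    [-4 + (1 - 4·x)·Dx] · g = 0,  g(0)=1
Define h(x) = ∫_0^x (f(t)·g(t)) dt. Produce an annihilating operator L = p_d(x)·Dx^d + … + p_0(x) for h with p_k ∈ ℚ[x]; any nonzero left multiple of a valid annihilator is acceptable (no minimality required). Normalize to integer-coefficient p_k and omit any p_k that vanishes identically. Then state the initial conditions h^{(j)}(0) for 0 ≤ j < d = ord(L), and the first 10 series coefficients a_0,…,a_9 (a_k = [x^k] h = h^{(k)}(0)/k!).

f: a_k = 0, 12, 0, -32, 0, 128/5, 0, -1024/105, 0, 2048/945, …
g: a_k = 1, 4, 16, 64, 256, 1024, 4096, 16384, 65536, 262144, …
h₀=f·g: eliminate ⇒ L₀, order ≤ 2·1.
h=∫h₀ ⇒ L = L₀·Dx.
L = (-16 + 64·x)·Dx + 8·Dx^2 + (-1 + 4·x)·Dx^3  (order 3).
h: a_k = 0, 0, 6, 16, 40, 128, 6464/15, 51712/35, 542848/105, 17371136/945, …
ICs: h(0) = 0, h′(0) = 0, h′′(0) = 12.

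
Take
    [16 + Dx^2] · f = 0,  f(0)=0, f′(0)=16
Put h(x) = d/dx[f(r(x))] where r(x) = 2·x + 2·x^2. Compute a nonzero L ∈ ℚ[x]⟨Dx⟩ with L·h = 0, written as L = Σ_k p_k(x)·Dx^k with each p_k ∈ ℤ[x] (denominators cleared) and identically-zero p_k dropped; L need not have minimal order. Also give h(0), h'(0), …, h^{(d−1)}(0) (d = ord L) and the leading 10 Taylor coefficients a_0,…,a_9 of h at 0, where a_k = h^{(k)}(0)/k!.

L = (76 + 512·x + 1536·x^2 + 2048·x^3 + 1024·x^4) + (-6 - 12·x)·Dx + (1 + 4·x + 4·x^2)·Dx^2  (order 2).
h: a_k = 32, 64, -1024, -4096, 1024/3, 30720, 2916352/45, -262144/45, -79413248/315, -9207808/21, …
ICs: h(0) = 32, h′(0) = 64.

f: a_k = 0, 16, 0, -128/3, 0, 512/15, 0, -4096/315, 0, 8192/2835, …
Change of var in L_f (x↦r) gives L₀.
Differentiate: ansatz ord ≤ ord L₀ ⇒ L.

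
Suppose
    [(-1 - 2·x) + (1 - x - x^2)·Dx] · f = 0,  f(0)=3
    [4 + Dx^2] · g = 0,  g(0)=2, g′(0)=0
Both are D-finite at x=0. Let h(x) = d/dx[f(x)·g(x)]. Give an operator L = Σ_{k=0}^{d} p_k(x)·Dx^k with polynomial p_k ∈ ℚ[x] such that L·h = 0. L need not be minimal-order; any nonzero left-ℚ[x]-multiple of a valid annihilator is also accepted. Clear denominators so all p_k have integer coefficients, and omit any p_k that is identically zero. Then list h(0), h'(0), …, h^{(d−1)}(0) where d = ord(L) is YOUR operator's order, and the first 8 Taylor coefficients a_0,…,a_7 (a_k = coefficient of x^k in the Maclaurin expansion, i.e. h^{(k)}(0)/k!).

L = (-6 - 16·x - 8·x^2 + 16·x^3 + 8·x^4) + (-1 + 2·x + 12·x^2 + 8·x^3)·Dx + (1 - 3·x - x^2 + 4·x^3 + 2·x^4)·Dx^2  (order 2).
h: a_k = 6, 0, 18, 40, 80, 764/5, 4354/15, 18752/35, …
ICs: h(0) = 6, h′(0) = 0.

f: a_k = 3, 3, 6, 9, 15, 24, 39, 63, …
g: a_k = 2, 0, -4, 0, 4/3, 0, -8/45, 0, …
Product ⇒ symmetric product L₀, ord ≤ 2.
h₀' ⇒ L via d/dx closure of L₀.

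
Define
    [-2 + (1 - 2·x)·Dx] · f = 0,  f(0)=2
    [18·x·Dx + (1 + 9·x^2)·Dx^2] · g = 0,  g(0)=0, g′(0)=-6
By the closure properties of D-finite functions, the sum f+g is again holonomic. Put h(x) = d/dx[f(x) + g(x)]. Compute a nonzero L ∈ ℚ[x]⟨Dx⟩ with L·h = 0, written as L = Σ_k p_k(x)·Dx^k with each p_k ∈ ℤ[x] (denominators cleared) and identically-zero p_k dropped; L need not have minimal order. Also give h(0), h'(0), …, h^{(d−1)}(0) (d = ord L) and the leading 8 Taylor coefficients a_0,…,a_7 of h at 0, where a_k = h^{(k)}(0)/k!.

L = (-36 + 288·x + 972·x^2) + (21 - 36·x + 9·x^2 + 972·x^3)·Dx + (-2 - 5·x - 45·x^3 + 162·x^4)·Dx^2  (order 2).
h: a_k = -2, 16, 102, 128, -166, 768, 6166, 4096, …
ICs: h(0) = -2, h′(0) = 16.

f: a_k = 2, 4, 8, 16, 32, 64, 128, 256, …
g: a_k = 0, -6, 0, 18, 0, -486/5, 0, 4374/7, …
f+g: L₀ = lclm(L_f,L_g), ord ≤ 1+2.
h₀' ⇒ L via d/dx closure of L₀.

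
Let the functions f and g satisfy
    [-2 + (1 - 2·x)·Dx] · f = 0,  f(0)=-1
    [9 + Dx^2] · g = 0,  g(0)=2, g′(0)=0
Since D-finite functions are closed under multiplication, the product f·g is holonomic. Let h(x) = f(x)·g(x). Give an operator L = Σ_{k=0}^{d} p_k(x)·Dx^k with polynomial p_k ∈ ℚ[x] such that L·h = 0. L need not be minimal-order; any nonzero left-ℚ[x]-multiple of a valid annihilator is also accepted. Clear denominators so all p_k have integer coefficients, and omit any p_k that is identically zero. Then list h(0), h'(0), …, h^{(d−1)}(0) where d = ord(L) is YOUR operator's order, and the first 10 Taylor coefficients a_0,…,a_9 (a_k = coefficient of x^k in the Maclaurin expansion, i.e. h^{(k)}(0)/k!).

L = (-9 + 18·x) + 4·Dx + (-1 + 2·x)·Dx^2  (order 2).
h: a_k = -2, -4, 1, 2, -11/4, -11/2, -359/40, -359/20, -16229/448, -16229/224, …
ICs: h(0) = -2, h′(0) = -4.

f: a_k = -1, -2, -4, -8, -16, -32, -64, -128, -256, -512, …
g: a_k = 2, 0, -9, 0, 27/4, 0, -81/40, 0, 729/2240, 0, …
h₀=f·g: eliminate ⇒ L₀, order ≤ 1·2.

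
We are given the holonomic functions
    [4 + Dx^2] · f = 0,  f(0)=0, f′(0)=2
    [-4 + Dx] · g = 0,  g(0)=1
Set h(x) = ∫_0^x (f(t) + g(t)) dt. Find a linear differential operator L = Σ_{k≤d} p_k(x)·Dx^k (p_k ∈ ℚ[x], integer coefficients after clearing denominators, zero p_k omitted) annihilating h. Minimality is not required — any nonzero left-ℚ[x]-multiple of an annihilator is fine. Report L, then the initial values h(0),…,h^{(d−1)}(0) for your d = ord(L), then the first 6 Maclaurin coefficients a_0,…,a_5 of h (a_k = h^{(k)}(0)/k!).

L = -16·Dx + 4·Dx^2 - 4·Dx^3 + Dx^4  (order 4).
h: a_k = 0, 1, 3, 8/3, 7/3, 32/15, …
ICs: h(0) = 0, h′(0) = 1, h′′(0) = 6, h′′′(0) = 16.

f: a_k = 0, 2, 0, -4/3, 0, 4/15, …
g: a_k = 1, 4, 8, 32/3, 32/3, 128/15, …
L₀ := lclm(L_f,L_g); ord L₀ ≤ 2+1.
h=∫h₀ ⇒ L = L₀·Dx.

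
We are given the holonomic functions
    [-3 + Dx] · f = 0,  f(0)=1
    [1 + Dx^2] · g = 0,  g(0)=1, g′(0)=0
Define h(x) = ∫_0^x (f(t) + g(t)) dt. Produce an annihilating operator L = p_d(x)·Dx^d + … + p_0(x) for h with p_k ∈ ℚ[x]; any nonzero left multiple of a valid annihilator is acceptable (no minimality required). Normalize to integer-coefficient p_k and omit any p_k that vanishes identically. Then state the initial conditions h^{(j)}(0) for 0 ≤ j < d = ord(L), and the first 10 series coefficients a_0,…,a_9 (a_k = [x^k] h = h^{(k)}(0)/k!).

f: a_k = 1, 3, 9/2, 9/2, 27/8, 81/40, 81/80, 243/560, 729/4480, 243/4480, …
g: a_k = 1, 0, -1/2, 0, 1/24, 0, -1/720, 0, 1/40320, 0, …
f+g: L₀ = lclm(L_f,L_g), ord ≤ 1+2.
∫: right-multiply L₀ by Dx.
L = -3·Dx + Dx^2 - 3·Dx^3 + Dx^4  (order 4).
h: a_k = 0, 2, 3/2, 4/3, 9/8, 41/60, 27/80, 13/90, 243/4480, 3281/181440, …
ICs: h(0) = 0, h′(0) = 2, h′′(0) = 3, h′′′(0) = 8.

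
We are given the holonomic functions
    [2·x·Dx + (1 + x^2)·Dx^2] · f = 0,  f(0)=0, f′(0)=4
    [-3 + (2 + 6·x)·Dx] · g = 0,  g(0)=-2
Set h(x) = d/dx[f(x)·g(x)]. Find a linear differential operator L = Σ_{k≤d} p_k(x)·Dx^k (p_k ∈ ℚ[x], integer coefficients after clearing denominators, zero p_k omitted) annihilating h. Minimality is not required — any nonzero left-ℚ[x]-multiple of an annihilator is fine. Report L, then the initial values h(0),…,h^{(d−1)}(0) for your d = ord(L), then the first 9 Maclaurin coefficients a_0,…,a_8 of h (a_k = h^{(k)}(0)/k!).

L = (-57 + 360·x + 630·x^2 - 216·x^3 - 81·x^4) + (124 + 540·x + 1032·x^2 + 1368·x^3 - 756·x^4 - 324·x^5)·Dx + (36 + 200·x + 252·x^2 - 16·x^3 + 108·x^4 - 216·x^5 - 108·x^6)·Dx^2  (order 2).
h: a_k = -8, -24, 35, -38, 1657/16, -24507/80, 511199/640, -2376057/1120, 167781715/28672, …
ICs: h(0) = -8, h′(0) = -24.

f: a_k = 0, 4, 0, -4/3, 0, 4/5, 0, -4/7, 0, …
g: a_k = -2, -3, 9/4, -27/8, 405/64, -1701/128, 15309/512, -72171/1024, 2814669/16384, …
f·g: L₀ = L_f ⊗_s L_g, ord ≤ 2·1.
Derive L from L₀ (diff closure).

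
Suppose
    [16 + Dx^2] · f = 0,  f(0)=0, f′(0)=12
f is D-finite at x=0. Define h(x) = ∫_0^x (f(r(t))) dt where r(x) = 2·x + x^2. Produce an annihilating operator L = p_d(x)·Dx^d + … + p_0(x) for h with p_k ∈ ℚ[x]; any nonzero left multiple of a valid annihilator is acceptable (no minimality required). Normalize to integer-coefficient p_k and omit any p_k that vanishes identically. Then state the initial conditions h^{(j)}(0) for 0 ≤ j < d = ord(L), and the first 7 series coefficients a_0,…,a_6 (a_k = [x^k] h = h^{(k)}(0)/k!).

f: a_k = 0, 12, 0, -32, 0, 128/5, 0, …
Change of var in L_f (x↦r) gives L₀.
h=∫₀ˣh₀: take L = L₀·Dx.
L = (64 + 192·x + 192·x^2 + 64·x^3)·Dx - Dx^2 + (1 + x)·Dx^3  (order 3).
h: a_k = 0, 0, 12, 4, -64, -384/5, 1568/15, …
ICs: h(0) = 0, h′(0) = 0, h′′(0) = 24.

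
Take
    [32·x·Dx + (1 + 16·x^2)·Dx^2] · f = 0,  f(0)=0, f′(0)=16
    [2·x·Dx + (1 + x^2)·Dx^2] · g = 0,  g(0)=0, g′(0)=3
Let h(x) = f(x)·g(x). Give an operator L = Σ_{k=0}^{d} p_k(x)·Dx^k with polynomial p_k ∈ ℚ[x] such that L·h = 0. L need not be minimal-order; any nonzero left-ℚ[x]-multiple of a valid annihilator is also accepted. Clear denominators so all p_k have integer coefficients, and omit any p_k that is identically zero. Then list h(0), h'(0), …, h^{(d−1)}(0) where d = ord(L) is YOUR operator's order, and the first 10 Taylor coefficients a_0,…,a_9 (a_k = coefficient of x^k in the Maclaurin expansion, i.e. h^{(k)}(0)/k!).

L = (-384·x - 10880·x^3 - 16384·x^5 + 34816·x^7 + 98304·x^9)·Dx + (-68 - 3916·x^2 - 19584·x^4 - 14336·x^6 + 121856·x^8 + 147456·x^10)·Dx^2 + (-136·x - 2632·x^3 - 6528·x^5 + 16448·x^7 + 69632·x^9 + 49152·x^11)·Dx^3 + (-1 - 34·x^2 - 305·x^4 + 4880·x^8 + 8704·x^10 + 4096·x^12)·Dx^4  (order 4).
h: a_k = 0, 0, 48, 0, -272, 0, 38288/15, 0, -1013744/35, 0, …
ICs: h(0) = 0, h′(0) = 0, h′′(0) = 96, h′′′(0) = 0.

f: a_k = 0, 16, 0, -256/3, 0, 4096/5, 0, -65536/7, 0, 1048576/9, …
g: a_k = 0, 3, 0, -1, 0, 3/5, 0, -3/7, 0, 1/3, …
Product ⇒ symmetric product L₀, ord ≤ 4.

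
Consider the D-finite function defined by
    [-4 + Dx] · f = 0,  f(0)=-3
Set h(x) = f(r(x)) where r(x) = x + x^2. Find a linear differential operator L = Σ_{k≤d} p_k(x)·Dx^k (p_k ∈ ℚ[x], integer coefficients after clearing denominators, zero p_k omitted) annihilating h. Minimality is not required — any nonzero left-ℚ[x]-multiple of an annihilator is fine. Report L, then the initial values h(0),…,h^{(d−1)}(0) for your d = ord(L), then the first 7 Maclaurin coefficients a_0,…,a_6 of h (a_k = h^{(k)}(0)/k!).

L = (-4 - 8·x) + Dx  (order 1).
h: a_k = -3, -12, -36, -80, -152, -1248/5, -5536/15, …
ICs: h(0) = -3.

f: a_k = -3, -12, -24, -32, -32, -128/5, -256/15, …
L₀ from L_f via x↦r, Dx↦r'^{-1}Dx.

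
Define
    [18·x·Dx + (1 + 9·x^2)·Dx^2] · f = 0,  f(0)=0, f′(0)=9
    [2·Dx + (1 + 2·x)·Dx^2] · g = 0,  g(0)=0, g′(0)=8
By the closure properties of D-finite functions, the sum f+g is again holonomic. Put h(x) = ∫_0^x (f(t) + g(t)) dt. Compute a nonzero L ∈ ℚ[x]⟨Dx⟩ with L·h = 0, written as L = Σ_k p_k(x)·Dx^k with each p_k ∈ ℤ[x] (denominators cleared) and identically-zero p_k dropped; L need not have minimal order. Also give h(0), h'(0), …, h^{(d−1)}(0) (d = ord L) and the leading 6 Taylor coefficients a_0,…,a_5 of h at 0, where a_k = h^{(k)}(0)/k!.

L = (-18 - 108·x + 486·x^2 + 324·x^3)·Dx^2 + (-13 - 36·x + 135·x^2 + 972·x^3 + 648·x^4)·Dx^3 + (-1 + 7·x + 18·x^2 + 81·x^3 + 243·x^4 + 162·x^5)·Dx^4  (order 4).
h: a_k = 0, 0, 17/2, -8/3, -49/12, -16/5, …
ICs: h(0) = 0, h′(0) = 0, h′′(0) = 17, h′′′(0) = -16.

f: a_k = 0, 9, 0, -27, 0, 729/5, …
g: a_k = 0, 8, -8, 32/3, -16, 128/5, …
f+g: L₀ = lclm(L_f,L_g), ord ≤ 2+2.
∫: right-multiply L₀ by Dx.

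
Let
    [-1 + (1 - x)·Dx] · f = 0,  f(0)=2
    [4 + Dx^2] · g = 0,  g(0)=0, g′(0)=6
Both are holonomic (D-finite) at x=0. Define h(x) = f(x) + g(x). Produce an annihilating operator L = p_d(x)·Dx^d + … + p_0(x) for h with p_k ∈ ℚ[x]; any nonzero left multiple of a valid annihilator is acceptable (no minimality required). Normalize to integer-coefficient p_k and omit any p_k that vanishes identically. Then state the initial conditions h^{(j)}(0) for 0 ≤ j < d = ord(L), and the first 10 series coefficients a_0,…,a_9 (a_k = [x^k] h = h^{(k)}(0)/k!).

L = (20 - 16·x + 8·x^2) + (-12 + 28·x - 24·x^2 + 8·x^3)·Dx + (5 - 4·x + 2·x^2)·Dx^2 + (-3 + 7·x - 6·x^2 + 2·x^3)·Dx^3  (order 3).
h: a_k = 2, 8, 2, -2, 2, 14/5, 2, 202/105, 2, 1894/945, …
ICs: h(0) = 2, h′(0) = 8, h′′(0) = 4.

f: a_k = 2, 2, 2, 2, 2, 2, 2, 2, 2, 2, …
g: a_k = 0, 6, 0, -4, 0, 4/5, 0, -8/105, 0, 4/945, …
Sum ⇒ L₀ = lclm(L_f,L_g) in ℚ(x)⟨Dx⟩.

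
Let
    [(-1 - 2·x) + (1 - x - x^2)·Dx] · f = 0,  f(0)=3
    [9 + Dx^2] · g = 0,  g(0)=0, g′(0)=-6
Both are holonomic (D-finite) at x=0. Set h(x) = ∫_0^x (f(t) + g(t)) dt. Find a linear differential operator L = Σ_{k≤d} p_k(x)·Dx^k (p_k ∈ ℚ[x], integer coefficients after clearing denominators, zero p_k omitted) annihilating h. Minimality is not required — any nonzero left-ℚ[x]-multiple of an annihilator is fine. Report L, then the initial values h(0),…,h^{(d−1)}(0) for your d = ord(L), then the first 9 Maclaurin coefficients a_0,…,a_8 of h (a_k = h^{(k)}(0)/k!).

L = (243 + 432·x - 81·x^2 + 216·x^3 + 405·x^4 + 162·x^5)·Dx + (-117 + 225·x + 36·x^2 - 297·x^3 + 54·x^4 + 243·x^5 + 81·x^6)·Dx^2 + (27 + 48·x - 9·x^2 + 24·x^3 + 45·x^4 + 18·x^5)·Dx^3 + (-13 + 25·x + 4·x^2 - 33·x^3 + 6·x^4 + 27·x^5 + 9·x^6)·Dx^4  (order 4).
h: a_k = 0, 3, -3/2, 2, 9/2, 3, 133/40, 39/7, 17883/2240, …
ICs: h(0) = 0, h′(0) = 3, h′′(0) = -3, h′′′(0) = 12.

f: a_k = 3, 3, 6, 9, 15, 24, 39, 63, 102, …
g: a_k = 0, -6, 0, 9, 0, -81/20, 0, 243/280, 0, …
f+g: L₀ = lclm(L_f,L_g), ord ≤ 1+2.
h=∫h₀ ⇒ L = L₀·Dx.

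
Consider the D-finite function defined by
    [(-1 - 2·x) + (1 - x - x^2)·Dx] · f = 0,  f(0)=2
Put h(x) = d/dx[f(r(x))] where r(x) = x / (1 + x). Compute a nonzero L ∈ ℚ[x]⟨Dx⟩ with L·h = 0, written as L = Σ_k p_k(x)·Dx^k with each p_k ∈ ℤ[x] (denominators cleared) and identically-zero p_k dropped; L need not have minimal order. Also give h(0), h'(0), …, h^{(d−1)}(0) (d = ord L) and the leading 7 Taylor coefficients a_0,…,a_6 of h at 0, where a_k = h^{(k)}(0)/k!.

f: a_k = 2, 2, 4, 6, 10, 16, 26, …
f∘r: x↦r, Dx↦Dx/r' in L_f ⇒ L₀.
Differentiate: ansatz ord ≤ ord L₀ ⇒ L.
L = (2 + 6·x + 12·x^2 + 6·x^3) + (-1 - 5·x - 6·x^2 + x^3 + 3·x^4)·Dx  (order 1).
h: a_k = 2, 4, 0, 8, -10, 24, -42, …
ICs: h(0) = 2.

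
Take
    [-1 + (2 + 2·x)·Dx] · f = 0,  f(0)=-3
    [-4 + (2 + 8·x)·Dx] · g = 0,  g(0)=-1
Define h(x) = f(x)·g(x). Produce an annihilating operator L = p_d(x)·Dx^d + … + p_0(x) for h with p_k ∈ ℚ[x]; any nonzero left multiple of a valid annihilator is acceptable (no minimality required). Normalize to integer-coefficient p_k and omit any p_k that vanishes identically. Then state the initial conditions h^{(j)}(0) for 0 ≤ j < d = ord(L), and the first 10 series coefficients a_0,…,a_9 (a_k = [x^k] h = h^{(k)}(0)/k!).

f: a_k = -3, -3/2, 3/8, -3/16, 15/128, -21/256, 63/1024, -99/2048, 1287/32768, -2145/65536, …
g: a_k = -1, -2, 2, -4, 10, -28, 84, -264, 858, -2860, …
h₀=f·g: eliminate ⇒ L₀, order ≤ 1·1.
L = (-5 - 8·x) + (2 + 10·x + 8·x^2)·Dx  (order 1).
h: a_k = 3, 15/2, -27/8, 135/16, -2943/128, 17145/256, -210087/1024, 1337175/2048, -70109415/32768, 470139525/65536, …
ICs: h(0) = 3.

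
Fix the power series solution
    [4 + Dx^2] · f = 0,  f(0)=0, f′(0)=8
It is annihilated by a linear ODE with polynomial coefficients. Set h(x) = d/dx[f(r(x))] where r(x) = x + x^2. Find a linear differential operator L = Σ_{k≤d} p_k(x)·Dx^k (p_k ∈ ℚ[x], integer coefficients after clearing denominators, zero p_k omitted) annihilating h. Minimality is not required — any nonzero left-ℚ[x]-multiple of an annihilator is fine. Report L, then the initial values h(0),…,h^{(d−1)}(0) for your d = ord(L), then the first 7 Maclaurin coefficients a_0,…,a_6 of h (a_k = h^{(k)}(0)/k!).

f: a_k = 0, 8, 0, -16/3, 0, 16/15, 0, …
h₀=f(r): pull back L_f along r ⇒ L₀.
h=h₀': d/dx-closure on L₀ ⇒ L.
L = (16 + 32·x + 96·x^2 + 128·x^3 + 64·x^4) + (-6 - 12·x)·Dx + (1 + 4·x + 4·x^2)·Dx^2  (order 2).
h: a_k = 8, 16, -16, -64, -224/3, 0, 3328/45, …
ICs: h(0) = 8, h′(0) = 16.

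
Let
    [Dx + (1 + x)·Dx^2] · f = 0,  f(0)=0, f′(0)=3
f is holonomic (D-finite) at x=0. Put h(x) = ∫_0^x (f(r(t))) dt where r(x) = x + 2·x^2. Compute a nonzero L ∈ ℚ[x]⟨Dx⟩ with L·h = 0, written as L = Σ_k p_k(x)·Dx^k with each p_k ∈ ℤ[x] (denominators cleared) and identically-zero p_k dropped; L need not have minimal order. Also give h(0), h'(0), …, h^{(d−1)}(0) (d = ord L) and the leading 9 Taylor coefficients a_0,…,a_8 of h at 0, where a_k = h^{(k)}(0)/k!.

f: a_k = 0, 3, -3/2, 1, -3/4, 3/5, -1/2, 3/7, -3/8, …
h₀=f(r): pull back L_f along r ⇒ L₀.
∫: right-multiply L₀ by Dx.
L = (-3 + 4·x + 8·x^2)·Dx^2 + (1 + 5·x + 6·x^2 + 8·x^3)·Dx^3  (order 3).
h: a_k = 0, 0, 3/2, 3/2, -5/4, -3/20, 11/10, -9/14, -39/56, …
ICs: h(0) = 0, h′(0) = 0, h′′(0) = 3.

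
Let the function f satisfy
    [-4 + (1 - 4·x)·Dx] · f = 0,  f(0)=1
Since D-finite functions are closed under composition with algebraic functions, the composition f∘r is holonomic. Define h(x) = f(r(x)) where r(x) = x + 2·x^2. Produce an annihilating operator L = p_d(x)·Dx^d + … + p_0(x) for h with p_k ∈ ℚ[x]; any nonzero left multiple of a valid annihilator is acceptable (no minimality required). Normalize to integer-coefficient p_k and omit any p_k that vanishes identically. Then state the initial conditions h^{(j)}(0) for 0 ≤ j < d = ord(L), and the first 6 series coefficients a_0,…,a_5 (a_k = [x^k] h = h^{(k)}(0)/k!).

f: a_k = 1, 4, 16, 64, 256, 1024, …
f∘r: x↦r, Dx↦Dx/r' in L_f ⇒ L₀.
L = (4 + 16·x) + (-1 + 4·x + 8·x^2)·Dx  (order 1).
h: a_k = 1, 4, 24, 128, 704, 3840, …
ICs: h(0) = 1.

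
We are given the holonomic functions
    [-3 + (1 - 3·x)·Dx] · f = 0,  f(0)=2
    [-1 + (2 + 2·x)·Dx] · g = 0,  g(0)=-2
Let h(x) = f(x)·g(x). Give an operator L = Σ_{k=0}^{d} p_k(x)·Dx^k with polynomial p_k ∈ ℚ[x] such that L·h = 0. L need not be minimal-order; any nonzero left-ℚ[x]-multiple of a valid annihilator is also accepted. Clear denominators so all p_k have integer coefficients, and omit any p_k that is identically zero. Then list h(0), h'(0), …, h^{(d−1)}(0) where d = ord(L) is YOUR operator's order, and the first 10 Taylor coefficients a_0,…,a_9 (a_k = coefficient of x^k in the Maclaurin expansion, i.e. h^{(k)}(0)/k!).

L = (7 + 3·x) + (-2 + 4·x + 6·x^2)·Dx  (order 1).
h: a_k = -4, -14, -83/2, -499/4, -11971/32, -71833/64, -861975/256, -5171883/512, -248249955/8192, -1489500445/16384, …
ICs: h(0) = -4.

f: a_k = 2, 6, 18, 54, 162, 486, 1458, 4374, 13122, 39366, …
g: a_k = -2, -1, 1/4, -1/8, 5/64, -7/128, 21/512, -33/1024, 429/16384, -715/32768, …
Product ⇒ symmetric product L₀, ord ≤ 1.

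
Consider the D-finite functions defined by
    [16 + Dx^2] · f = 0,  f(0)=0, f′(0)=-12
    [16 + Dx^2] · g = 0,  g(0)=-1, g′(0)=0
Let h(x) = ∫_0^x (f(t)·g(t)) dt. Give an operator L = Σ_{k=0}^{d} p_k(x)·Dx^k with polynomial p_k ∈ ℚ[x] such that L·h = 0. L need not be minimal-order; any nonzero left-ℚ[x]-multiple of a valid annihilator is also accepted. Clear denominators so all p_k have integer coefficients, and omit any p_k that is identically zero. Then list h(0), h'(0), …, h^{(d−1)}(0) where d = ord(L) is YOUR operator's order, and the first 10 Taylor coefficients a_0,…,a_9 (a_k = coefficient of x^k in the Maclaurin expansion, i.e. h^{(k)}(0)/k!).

f: a_k = 0, -12, 0, 32, 0, -128/5, 0, 1024/105, 0, -2048/945, …
g: a_k = -1, 0, 8, 0, -32/3, 0, 256/45, 0, -512/315, 0, …
h₀=f·g: eliminate ⇒ L₀, order ≤ 2·2.
Integrate: L := L₀·Dx.
L = 64·Dx^2 + Dx^4  (order 4).
h: a_k = 0, 0, 6, 0, -32, 0, 1024/15, 0, -8192/105, 0, …
ICs: h(0) = 0, h′(0) = 0, h′′(0) = 12, h′′′(0) = 0.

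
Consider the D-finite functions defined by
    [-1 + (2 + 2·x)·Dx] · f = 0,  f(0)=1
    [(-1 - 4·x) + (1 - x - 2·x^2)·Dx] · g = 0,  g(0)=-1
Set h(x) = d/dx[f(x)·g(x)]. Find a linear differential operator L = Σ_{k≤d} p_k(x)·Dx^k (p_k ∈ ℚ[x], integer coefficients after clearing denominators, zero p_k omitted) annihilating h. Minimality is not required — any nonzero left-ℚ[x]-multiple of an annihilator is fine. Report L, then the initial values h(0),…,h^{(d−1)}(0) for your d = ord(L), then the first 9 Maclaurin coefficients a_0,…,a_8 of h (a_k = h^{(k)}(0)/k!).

f: a_k = 1, 1/2, -1/8, 1/16, -5/128, 7/256, -21/1024, 33/2048, -429/32768, …
g: a_k = -1, -1, -3, -5, -11, -21, -43, -85, -171, …
Sym-product of L_f,L_g gives L₀ (≤ ord 1).
Derive L from L₀ (diff closure).
L = (9 + 20·x + 20·x^2) + (-2 - 2·x + 8·x^2 + 8·x^3)·Dx  (order 1).
h: a_k = -3/2, -27/4, -309/16, -1683/32, -33345/256, -160749/512, -1497321/2048, -6851331/4096, -246538521/65536, …
ICs: h(0) = -3/2.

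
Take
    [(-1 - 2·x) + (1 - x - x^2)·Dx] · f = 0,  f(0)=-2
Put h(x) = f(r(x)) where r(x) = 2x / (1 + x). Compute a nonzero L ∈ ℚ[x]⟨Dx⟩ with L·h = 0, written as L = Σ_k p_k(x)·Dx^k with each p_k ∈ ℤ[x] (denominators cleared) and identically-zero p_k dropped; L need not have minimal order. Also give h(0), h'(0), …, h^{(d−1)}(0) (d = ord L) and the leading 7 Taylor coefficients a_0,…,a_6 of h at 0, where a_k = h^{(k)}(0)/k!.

L = (2 + 10·x) + (-1 - x + 5·x^2 + 5·x^3)·Dx  (order 1).
h: a_k = -2, -4, -12, -20, -60, -100, -300, …
ICs: h(0) = -2.

f: a_k = -2, -2, -4, -6, -10, -16, -26, …
Substitute x→r, Dx→(1/r')Dx; clear ⇒ L₀.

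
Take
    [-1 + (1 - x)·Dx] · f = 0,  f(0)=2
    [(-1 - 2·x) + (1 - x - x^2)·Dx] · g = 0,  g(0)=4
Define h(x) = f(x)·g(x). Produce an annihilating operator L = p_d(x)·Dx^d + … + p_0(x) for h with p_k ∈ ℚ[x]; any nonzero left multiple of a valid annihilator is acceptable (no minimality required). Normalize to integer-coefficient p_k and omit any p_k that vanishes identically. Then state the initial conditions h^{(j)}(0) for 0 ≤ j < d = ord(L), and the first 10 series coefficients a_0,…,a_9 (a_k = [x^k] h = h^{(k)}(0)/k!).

f: a_k = 2, 2, 2, 2, 2, 2, 2, 2, 2, 2, …
g: a_k = 4, 4, 8, 12, 20, 32, 52, 84, 136, 220, …
h₀=f·g: eliminate ⇒ L₀, order ≤ 1·1.
L = (-2 + 3·x^2) + (1 - 2·x + x^3)·Dx  (order 1).
h: a_k = 8, 16, 32, 56, 96, 160, 264, 432, 704, 1144, …
ICs: h(0) = 8.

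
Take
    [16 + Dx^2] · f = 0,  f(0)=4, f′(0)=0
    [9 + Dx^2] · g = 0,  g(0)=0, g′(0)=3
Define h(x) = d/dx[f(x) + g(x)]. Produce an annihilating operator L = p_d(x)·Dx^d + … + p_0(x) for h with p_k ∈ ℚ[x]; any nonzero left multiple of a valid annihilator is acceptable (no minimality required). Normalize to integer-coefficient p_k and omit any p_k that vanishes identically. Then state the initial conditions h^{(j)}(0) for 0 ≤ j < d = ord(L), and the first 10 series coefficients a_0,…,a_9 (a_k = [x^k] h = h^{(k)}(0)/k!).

L = 144 + 25·Dx^2 + Dx^4  (order 4).
h: a_k = 3, -64, -27/2, 512/3, 81/8, -2048/15, -243/80, 16384/315, 2187/4480, -32768/2835, …
ICs: h(0) = 3, h′(0) = -64, h′′(0) = -27, h′′′(0) = 1024.

f: a_k = 4, 0, -32, 0, 128/3, 0, -1024/45, 0, 2048/315, 0, …
g: a_k = 0, 3, 0, -9/2, 0, 81/40, 0, -243/560, 0, 243/4480, …
Weyl lclm of L_f,L_g ⇒ L₀ (ord ≤ 4).
Differentiate: ansatz ord ≤ ord L₀ ⇒ L.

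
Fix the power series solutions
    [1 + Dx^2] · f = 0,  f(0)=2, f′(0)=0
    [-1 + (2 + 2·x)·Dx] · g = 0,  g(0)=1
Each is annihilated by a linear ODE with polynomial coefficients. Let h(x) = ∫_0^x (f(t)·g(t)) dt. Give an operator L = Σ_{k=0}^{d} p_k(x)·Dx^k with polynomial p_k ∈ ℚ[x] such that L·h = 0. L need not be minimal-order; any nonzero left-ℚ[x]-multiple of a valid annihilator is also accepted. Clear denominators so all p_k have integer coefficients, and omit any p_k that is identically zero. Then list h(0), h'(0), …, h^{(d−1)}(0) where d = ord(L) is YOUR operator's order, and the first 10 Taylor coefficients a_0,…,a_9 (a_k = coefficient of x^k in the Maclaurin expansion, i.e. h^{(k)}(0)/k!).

f: a_k = 2, 0, -1, 0, 1/12, 0, -1/360, 0, 1/20160, 0, …
g: a_k = 1, 1/2, -1/8, 1/16, -5/128, 7/256, -21/1024, 33/2048, -429/32768, 715/65536, …
h₀=f·g: eliminate ⇒ L₀, order ≤ 2·1.
h=∫h₀ ⇒ L = L₀·Dx.
L = (7 + 8·x + 4·x^2)·Dx + (-4 - 4·x)·Dx^2 + (4 + 8·x + 4·x^2)·Dx^3  (order 3).
h: a_k = 0, 2, 1/2, -5/12, -3/32, 5/192, 13/2304, -349/161280, 401/368640, -44047/46448640, …
ICs: h(0) = 0, h′(0) = 2, h′′(0) = 1.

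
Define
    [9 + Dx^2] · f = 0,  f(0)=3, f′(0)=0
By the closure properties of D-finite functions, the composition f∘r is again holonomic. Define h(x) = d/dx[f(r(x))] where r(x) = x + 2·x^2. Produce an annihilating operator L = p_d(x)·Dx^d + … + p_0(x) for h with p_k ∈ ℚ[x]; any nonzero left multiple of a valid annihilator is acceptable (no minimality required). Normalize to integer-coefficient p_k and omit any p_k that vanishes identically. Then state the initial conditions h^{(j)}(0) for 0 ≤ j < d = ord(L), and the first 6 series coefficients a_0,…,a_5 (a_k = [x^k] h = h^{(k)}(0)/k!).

f: a_k = 3, 0, -27/2, 0, 81/8, 0, …
Change of var in L_f (x↦r) gives L₀.
Differentiate: ansatz ord ≤ ord L₀ ⇒ L.
L = (57 + 144·x + 864·x^2 + 2304·x^3 + 2304·x^4) + (-12 - 48·x)·Dx + (1 + 8·x + 16·x^2)·Dx^2  (order 2).
h: a_k = 0, -27, -162, -351/2, 405, 57591/40, …
ICs: h(0) = 0, h′(0) = -27.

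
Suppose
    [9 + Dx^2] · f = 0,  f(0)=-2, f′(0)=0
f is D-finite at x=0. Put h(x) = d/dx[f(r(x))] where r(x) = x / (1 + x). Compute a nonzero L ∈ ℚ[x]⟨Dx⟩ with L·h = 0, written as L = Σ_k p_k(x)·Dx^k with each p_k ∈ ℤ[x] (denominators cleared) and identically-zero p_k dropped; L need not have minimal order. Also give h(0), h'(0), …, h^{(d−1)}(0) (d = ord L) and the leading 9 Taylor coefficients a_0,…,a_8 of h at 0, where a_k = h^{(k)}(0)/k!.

L = (15 + 12·x + 6·x^2) + (6 + 18·x + 18·x^2 + 6·x^3)·Dx + (1 + 4·x + 6·x^2 + 4·x^3 + x^4)·Dx^2  (order 2).
h: a_k = 0, 18, -54, 81, -45, -2457/20, 9639/20, -293553/280, 491913/280, …
ICs: h(0) = 0, h′(0) = 18.

f: a_k = -2, 0, 9, 0, -27/4, 0, 81/40, 0, -729/2240, …
L₀ from L_f via x↦r, Dx↦r'^{-1}Dx.
Differentiate: ansatz ord ≤ ord L₀ ⇒ L.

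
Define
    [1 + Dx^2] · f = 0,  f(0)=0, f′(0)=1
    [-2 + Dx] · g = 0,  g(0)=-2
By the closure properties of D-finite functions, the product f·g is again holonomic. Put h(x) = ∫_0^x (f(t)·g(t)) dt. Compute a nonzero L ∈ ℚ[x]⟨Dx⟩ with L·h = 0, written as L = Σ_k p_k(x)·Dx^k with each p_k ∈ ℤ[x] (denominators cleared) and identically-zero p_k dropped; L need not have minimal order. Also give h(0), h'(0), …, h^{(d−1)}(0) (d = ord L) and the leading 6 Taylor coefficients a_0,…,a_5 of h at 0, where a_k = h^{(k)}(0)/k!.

f: a_k = 0, 1, 0, -1/6, 0, 1/120, …
g: a_k = -2, -4, -4, -8/3, -4/3, -8/15, …
f·g: L₀ = L_f ⊗_s L_g, ord ≤ 2·1.
h=∫₀ˣh₀: take L = L₀·Dx.
L = 5·Dx - 4·Dx^2 + Dx^3  (order 3).
h: a_k = 0, 0, -1, -4/3, -11/12, -2/5, …
ICs: h(0) = 0, h′(0) = 0, h′′(0) = -2.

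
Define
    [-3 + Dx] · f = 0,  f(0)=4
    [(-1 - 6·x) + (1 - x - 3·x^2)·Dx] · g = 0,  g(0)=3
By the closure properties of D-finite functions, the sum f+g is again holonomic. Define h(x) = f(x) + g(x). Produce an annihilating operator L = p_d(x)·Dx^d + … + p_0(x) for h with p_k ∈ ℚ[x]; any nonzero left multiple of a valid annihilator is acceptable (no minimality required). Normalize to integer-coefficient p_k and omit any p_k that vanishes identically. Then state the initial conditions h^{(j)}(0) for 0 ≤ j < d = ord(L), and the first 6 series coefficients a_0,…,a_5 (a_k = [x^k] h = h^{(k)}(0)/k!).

f: a_k = 4, 12, 18, 18, 27/2, 81/10, …
g: a_k = 3, 3, 12, 21, 57, 120, …
Weyl lclm of L_f,L_g ⇒ L₀ (ord ≤ 2).
L = (15 + 9·x + 243·x^2 + 162·x^3) + (1 - 36·x - 99·x^2 + 54·x^3 + 81·x^4)·Dx + (-2 + 11·x + 6·x^2 - 36·x^3 - 27·x^4)·Dx^2  (order 2).
h: a_k = 7, 15, 30, 39, 141/2, 1281/10, …
ICs: h(0) = 7, h′(0) = 15.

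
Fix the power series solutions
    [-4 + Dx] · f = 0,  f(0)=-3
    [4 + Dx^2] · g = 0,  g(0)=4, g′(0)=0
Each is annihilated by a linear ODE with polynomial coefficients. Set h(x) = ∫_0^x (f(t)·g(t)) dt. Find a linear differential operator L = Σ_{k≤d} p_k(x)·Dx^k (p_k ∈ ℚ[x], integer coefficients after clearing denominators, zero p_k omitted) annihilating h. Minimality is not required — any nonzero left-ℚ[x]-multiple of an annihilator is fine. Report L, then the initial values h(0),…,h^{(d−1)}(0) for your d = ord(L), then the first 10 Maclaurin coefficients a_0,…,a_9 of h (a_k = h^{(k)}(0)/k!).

L = 20·Dx - 8·Dx^2 + Dx^3  (order 3).
h: a_k = 0, -12, -24, -24, -8, 56/5, 304/15, 624/35, 1112/105, 4216/945, …
ICs: h(0) = 0, h′(0) = -12, h′′(0) = -48.

f: a_k = -3, -12, -24, -32, -32, -128/5, -256/15, -1024/105, -512/105, -2048/945, …
g: a_k = 4, 0, -8, 0, 8/3, 0, -16/45, 0, 8/315, 0, …
Product ⇒ symmetric product L₀, ord ≤ 2.
∫: right-multiply L₀ by Dx.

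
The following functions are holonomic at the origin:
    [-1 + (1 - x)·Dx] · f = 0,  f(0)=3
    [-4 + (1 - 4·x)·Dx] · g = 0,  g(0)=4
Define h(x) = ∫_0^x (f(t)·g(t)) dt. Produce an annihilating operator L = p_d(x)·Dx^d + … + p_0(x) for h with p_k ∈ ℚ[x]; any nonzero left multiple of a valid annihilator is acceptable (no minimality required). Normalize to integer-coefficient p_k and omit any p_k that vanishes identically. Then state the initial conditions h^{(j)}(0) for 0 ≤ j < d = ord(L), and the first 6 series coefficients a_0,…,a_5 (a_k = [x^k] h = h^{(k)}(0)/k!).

f: a_k = 3, 3, 3, 3, 3, 3, …
g: a_k = 4, 16, 64, 256, 1024, 4096, …
f·g: L₀ = L_f ⊗_s L_g, ord ≤ 1·1.
Integrate: L := L₀·Dx.
L = (-5 + 8·x)·Dx + (1 - 5·x + 4·x^2)·Dx^2  (order 2).
h: a_k = 0, 12, 30, 84, 255, 4092/5, …
ICs: h(0) = 0, h′(0) = 12.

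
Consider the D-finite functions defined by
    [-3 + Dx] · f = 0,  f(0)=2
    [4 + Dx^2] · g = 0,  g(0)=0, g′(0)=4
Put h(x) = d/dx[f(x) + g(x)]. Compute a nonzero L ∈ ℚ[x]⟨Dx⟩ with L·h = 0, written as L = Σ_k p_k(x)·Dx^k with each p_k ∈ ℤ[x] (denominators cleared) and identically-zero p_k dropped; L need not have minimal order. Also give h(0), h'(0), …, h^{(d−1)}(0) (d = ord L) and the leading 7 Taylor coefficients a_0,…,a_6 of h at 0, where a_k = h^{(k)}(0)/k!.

f: a_k = 2, 6, 9, 9, 27/4, 81/20, 81/40, …
g: a_k = 0, 4, 0, -8/3, 0, 8/15, 0, …
Weyl lclm of L_f,L_g ⇒ L₀ (ord ≤ 3).
Derive L from L₀ (diff closure).
L = 12 - 4·Dx + 3·Dx^2 - Dx^3  (order 3).
h: a_k = 10, 18, 19, 27, 275/12, 243/20, 2059/360, …
ICs: h(0) = 10, h′(0) = 18, h′′(0) = 38.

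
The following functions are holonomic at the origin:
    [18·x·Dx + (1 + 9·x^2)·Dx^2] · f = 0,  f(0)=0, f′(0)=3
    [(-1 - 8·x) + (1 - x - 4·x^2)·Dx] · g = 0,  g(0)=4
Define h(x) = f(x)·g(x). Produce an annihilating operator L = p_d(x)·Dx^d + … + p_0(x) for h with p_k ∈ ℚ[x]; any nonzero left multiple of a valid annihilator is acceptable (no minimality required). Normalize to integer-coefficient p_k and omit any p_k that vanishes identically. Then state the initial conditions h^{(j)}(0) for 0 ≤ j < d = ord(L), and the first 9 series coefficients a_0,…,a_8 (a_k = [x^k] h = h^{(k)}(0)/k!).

f: a_k = 0, 3, 0, -9, 0, 243/5, 0, -2187/7, 0, …
g: a_k = 4, 4, 20, 36, 116, 260, 724, 1764, 4660, …
f·g: L₀ = L_f ⊗_s L_g, ord ≤ 2·1.
L = (8 + 18·x + 216·x^2) + (2 - 2·x + 36·x^2 + 216·x^3)·Dx + (-1 + x - 5·x^2 + 9·x^3 + 36·x^4)·Dx^2  (order 2).
h: a_k = 0, 12, 12, 24, 72, 1812/5, 3252/5, 5952/7, 120816/35, …
ICs: h(0) = 0, h′(0) = 12.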